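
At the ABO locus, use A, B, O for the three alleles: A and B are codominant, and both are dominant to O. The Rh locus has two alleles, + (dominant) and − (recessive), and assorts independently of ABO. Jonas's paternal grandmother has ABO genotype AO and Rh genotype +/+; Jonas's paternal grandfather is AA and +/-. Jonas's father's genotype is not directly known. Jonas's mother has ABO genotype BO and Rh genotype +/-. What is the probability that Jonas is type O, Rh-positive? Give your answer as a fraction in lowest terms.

Jonas's father's ABO genotype from AO × AA: 1/2 AA, 1/2 AO.
Crossing each possibility with the mother BO and summing P(type O): 1/2·0 + 1/2·1/4 = 1/8.
Similarly for Rh via the father's Rh distribution: P(Rh+) = 7/8.
Independent loci: 1/8 × 7/8 = 7/64.

7/64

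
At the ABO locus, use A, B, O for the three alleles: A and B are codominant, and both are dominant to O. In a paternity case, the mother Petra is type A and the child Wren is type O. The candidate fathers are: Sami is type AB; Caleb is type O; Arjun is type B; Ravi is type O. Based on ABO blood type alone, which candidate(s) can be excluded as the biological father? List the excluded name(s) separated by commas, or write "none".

A candidate is excluded only if no genotype consistent with his phenotype could produce a type O child with a type A mother.
Sami (type AB): no genotype consistent with that phenotype can produce a type-O child with a type-A mother.

Sami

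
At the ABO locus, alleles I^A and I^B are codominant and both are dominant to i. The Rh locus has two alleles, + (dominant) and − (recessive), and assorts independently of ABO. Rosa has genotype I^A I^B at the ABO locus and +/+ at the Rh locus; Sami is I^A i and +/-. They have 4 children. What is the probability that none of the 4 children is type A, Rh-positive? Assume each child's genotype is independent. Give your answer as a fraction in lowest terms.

1/16

ABO cross I^A I^B × I^A i → 1/2 A, 1/4 B, 1/4 AB.
Rh cross +/+ × +/- → 1 Rh+; so P(type A, Rh-positive) = 1/2 × 1 = 1/2 per child.
P(not type A, Rh-positive) = 1/2 for one child; (1/2)^4 = 1/16.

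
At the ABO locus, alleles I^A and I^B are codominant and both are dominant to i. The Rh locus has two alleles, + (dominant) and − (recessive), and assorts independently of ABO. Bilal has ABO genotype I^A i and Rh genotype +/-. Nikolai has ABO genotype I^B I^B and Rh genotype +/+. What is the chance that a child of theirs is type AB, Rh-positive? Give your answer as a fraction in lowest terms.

ABO cross I^A i × I^B I^B → offspring phenotypes: 1/2 B, 1/2 AB.
Rh cross +/- × +/+ → 1 Rh+.
Independent loci: P(type AB, Rh-positive) = 1/2 × 1 = 1/2.

1/2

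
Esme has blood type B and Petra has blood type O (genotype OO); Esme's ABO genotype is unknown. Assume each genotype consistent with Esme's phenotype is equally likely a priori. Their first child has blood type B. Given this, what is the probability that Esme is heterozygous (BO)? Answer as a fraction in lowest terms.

Possible genotypes: Esme ∈ {BB, BO}; Petra ∈ {OO}.
Weight each parental genotype pair by prior × P(type-B child):
  BB × OO: posterior weight 2/3.
  BO × OO: posterior weight 1/3.
Sum the posterior weight over pairs where Esme is BO: 1/3.

1/3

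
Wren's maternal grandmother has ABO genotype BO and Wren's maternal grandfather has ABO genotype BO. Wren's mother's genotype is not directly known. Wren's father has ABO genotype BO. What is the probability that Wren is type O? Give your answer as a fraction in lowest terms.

Wren's mother's ABO genotype from BO × BO: 1/4 BB, 1/2 BO, 1/4 OO.
Crossing each possibility with the father BO and summing P(type O): 1/4·0 + 1/2·1/4 + 1/4·1/2 = 1/4.

1/4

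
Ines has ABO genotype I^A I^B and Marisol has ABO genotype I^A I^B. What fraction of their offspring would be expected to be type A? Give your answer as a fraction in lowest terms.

1/4

ABO cross I^A I^B × I^A I^B → offspring phenotypes: 1/4 A, 1/4 B, 1/2 AB.
So P(type A) = 1/4.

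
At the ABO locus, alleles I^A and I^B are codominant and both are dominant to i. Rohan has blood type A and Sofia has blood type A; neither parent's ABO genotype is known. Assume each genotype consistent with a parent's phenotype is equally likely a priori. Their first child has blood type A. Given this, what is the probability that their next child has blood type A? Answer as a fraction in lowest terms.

Possible genotypes: Rohan ∈ {I^A I^A, I^A i}; Sofia ∈ {I^A I^A, I^A i}.
Weight each parental genotype pair by prior × P(type-A child):
  I^A I^A × I^A I^A: posterior weight 4/15; P(next child type A) = 1.
  I^A I^A × I^A i: posterior weight 4/15; P(next child type A) = 1.
  I^A i × I^A I^A: posterior weight 4/15; P(next child type A) = 1.
  I^A i × I^A i: posterior weight 1/5; P(next child type A) = 3/4.
Weighted sum = 19/20.

19/20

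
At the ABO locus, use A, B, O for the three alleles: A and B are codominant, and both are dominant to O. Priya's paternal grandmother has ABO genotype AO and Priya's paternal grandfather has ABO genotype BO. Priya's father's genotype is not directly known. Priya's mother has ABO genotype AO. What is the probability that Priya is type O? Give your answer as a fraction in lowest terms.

Priya's father's ABO genotype from AO × BO: 1/4 AB, 1/4 AO, 1/4 BO, 1/4 OO.
Crossing each possibility with the mother AO and summing P(type O): 1/4·0 + 1/4·1/4 + 1/4·1/4 + 1/4·1/2 = 1/4.

1/4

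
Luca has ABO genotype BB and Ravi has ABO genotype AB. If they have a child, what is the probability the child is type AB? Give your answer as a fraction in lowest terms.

ABO cross BB × AB → offspring phenotypes: 1/2 B, 1/2 AB.
So P(type AB) = 1/2.

1/2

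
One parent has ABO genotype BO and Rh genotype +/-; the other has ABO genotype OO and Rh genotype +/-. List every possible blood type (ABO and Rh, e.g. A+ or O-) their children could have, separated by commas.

Gametes from BO × OO give offspring ABO genotypes BO, OO, i.e. phenotypes O, B.
Rh cross +/- × +/- → phenotypes Rh+, Rh-.
Combining independently: O+, O-, B+, B-.

O+, O-, B+, B-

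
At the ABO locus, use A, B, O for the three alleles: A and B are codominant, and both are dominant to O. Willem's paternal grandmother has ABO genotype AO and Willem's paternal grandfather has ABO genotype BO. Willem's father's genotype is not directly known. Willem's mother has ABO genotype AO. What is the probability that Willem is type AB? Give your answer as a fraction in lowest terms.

1/8

Willem's father's ABO genotype from AO × BO: 1/4 AB, 1/4 AO, 1/4 BO, 1/4 OO.
Crossing each possibility with the mother AO and summing P(type AB): 1/4·1/4 + 1/4·0 + 1/4·1/4 + 1/4·0 = 1/8.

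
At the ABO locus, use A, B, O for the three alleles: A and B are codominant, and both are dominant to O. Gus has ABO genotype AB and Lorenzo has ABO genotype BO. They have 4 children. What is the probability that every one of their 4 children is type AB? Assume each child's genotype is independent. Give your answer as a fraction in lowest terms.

1/256

ABO cross AB × BO → 1/4 A, 1/2 B, 1/4 AB.
So P(type AB) = 1/4 per child.
All 4 independent: (1/4)^4 = 1/256.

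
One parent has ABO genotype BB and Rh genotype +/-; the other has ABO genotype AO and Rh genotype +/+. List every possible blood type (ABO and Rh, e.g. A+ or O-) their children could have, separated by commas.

Gametes from BB × AO give offspring ABO genotypes AB, BO, i.e. phenotypes B, AB.
Rh cross +/- × +/+ → phenotypes Rh+.
Combining independently: B+, AB+.

B+, AB+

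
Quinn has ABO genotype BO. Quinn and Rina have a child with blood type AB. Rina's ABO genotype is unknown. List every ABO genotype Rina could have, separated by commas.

AA, AB, AO

For each candidate genotype of Rina, check whether crossing it with BO can produce every observed child phenotype.
  AA → possible child types {A, AB} ✓
  AB → possible child types {A, B, AB} ✓
  AO → possible child types {O, A, B, AB} ✓
  BB → possible child types {B} ✗
  BO → possible child types {O, B} ✗
  OO → possible child types {O, B} ✗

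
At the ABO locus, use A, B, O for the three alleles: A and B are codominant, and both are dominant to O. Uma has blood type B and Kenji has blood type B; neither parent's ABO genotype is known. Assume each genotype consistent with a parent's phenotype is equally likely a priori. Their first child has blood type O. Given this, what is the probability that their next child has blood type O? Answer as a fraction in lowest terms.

1/4

Possible genotypes: Uma ∈ {BB, BO}; Kenji ∈ {BB, BO}.
Weight each parental genotype pair by prior × P(type-O child):
  BO × BO: posterior weight 1; P(next child type O) = 1/4.
Weighted sum = 1/4.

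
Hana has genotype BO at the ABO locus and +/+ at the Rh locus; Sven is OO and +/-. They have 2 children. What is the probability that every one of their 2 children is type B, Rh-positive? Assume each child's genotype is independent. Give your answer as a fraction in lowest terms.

ABO cross BO × OO → 1/2 O, 1/2 B.
Rh cross +/+ × +/- → 1 Rh+; so P(type B, Rh-positive) = 1/2 × 1 = 1/2 per child.
All 2 independent: (1/2)^2 = 1/4.

1/4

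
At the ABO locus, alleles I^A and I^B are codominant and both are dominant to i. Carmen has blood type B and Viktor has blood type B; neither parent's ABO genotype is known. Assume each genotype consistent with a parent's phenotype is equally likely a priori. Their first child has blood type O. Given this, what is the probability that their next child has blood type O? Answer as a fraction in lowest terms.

1/4

Possible genotypes: Carmen ∈ {I^B I^B, I^B i}; Viktor ∈ {I^B I^B, I^B i}.
Weight each parental genotype pair by prior × P(type-O child):
  I^B i × I^B i: posterior weight 1; P(next child type O) = 1/4.
Weighted sum = 1/4.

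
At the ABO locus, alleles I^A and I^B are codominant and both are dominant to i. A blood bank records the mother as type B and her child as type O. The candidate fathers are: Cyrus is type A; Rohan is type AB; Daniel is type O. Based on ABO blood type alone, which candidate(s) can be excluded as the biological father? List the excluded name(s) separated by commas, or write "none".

Rohan

A candidate is excluded only if no genotype consistent with his phenotype could produce a type O child with a type B mother.
Rohan (type AB): no genotype consistent with that phenotype can produce a type-O child with a type-B mother.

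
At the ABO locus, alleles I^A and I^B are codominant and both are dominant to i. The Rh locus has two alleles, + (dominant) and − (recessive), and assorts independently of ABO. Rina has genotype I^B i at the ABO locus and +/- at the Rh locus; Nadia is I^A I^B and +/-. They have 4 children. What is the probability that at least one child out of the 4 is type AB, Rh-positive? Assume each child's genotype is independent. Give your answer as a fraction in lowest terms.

36975/65536

ABO cross I^B i × I^A I^B → 1/4 A, 1/2 B, 1/4 AB.
Rh cross +/- × +/- → 3/4 Rh+, 1/4 Rh-; so P(type AB, Rh-positive) = 1/4 × 3/4 = 3/16 per child.
P(none) = (13/16)^4 = 28561/65536; P(at least one) = 1 − 28561/65536 = 36975/65536.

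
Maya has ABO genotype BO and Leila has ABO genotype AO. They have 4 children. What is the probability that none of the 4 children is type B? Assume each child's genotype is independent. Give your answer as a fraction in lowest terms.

81/256

ABO cross BO × AO → 1/4 O, 1/4 A, 1/4 B, 1/4 AB.
So P(type B) = 1/4 per child.
P(not type B) = 3/4 for one child; (3/4)^4 = 81/256.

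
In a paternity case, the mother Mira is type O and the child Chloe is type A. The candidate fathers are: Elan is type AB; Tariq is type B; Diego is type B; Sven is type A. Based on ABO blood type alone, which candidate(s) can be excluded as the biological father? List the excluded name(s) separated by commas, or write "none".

Tariq, Diego

A candidate is excluded only if no genotype consistent with his phenotype could produce a type A child with a type O mother.
Tariq (type B): no genotype consistent with that phenotype can produce a type-A child with a type-O mother.
Diego (type B): no genotype consistent with that phenotype can produce a type-A child with a type-O mother.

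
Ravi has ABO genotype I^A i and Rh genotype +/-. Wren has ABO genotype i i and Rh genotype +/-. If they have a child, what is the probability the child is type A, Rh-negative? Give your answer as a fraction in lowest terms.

ABO cross I^A i × i i → offspring phenotypes: 1/2 O, 1/2 A.
Rh cross +/- × +/- → 3/4 Rh+, 1/4 Rh-.
Independent loci: P(type A, Rh-negative) = 1/2 × 1/4 = 1/8.

1/8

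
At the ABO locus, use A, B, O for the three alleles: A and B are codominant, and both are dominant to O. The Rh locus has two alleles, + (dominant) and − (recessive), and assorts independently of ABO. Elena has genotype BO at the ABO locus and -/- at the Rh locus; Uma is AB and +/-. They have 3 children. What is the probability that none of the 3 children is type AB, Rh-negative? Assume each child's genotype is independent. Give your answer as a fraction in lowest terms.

ABO cross BO × AB → 1/4 A, 1/2 B, 1/4 AB.
Rh cross -/- × +/- → 1/2 Rh+, 1/2 Rh-; so P(type AB, Rh-negative) = 1/4 × 1/2 = 1/8 per child.
P(not type AB, Rh-negative) = 7/8 for one child; (7/8)^3 = 343/512.

343/512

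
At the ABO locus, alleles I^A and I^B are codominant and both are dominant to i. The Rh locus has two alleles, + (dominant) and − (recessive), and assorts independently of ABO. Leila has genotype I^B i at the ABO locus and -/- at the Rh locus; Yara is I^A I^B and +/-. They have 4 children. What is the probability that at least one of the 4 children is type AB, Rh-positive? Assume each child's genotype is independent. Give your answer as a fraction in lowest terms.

1695/4096

ABO cross I^B i × I^A I^B → 1/4 A, 1/2 B, 1/4 AB.
Rh cross -/- × +/- → 1/2 Rh+, 1/2 Rh-; so P(type AB, Rh-positive) = 1/4 × 1/2 = 1/8 per child.
P(none) = (7/8)^4 = 2401/4096; P(at least one) = 1 − 2401/4096 = 1695/4096.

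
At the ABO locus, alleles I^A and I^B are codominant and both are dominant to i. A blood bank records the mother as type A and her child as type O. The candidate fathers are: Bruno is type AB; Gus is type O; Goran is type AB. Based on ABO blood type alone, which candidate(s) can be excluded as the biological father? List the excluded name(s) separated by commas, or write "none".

Bruno, Goran

A candidate is excluded only if no genotype consistent with his phenotype could produce a type O child with a type A mother.
Bruno (type AB): no genotype consistent with that phenotype can produce a type-O child with a type-A mother.
Goran (type AB): no genotype consistent with that phenotype can produce a type-O child with a type-A mother.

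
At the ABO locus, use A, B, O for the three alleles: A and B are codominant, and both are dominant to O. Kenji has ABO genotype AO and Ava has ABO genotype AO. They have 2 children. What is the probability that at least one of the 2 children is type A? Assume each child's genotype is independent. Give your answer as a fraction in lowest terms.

15/16

ABO cross AO × AO → 1/4 O, 3/4 A.
So P(type A) = 3/4 per child.
P(none) = (1/4)^2 = 1/16; P(at least one) = 1 − 1/16 = 15/16.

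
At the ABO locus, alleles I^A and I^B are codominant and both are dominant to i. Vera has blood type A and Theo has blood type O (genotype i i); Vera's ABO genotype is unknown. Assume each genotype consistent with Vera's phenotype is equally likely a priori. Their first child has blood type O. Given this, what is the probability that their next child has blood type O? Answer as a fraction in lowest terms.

Possible genotypes: Vera ∈ {I^A I^A, I^A i}; Theo ∈ {i i}.
Weight each parental genotype pair by prior × P(type-O child):
  I^A i × i i: posterior weight 1; P(next child type O) = 1/2.
Weighted sum = 1/2.

1/2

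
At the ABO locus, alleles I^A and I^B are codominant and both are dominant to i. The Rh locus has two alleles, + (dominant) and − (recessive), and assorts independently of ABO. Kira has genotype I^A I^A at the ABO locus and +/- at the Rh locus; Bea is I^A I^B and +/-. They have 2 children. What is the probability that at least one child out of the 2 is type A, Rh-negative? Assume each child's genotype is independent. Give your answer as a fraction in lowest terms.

15/64

ABO cross I^A I^A × I^A I^B → 1/2 A, 1/2 AB.
Rh cross +/- × +/- → 3/4 Rh+, 1/4 Rh-; so P(type A, Rh-negative) = 1/2 × 1/4 = 1/8 per child.
P(none) = (7/8)^2 = 49/64; P(at least one) = 1 − 49/64 = 15/64.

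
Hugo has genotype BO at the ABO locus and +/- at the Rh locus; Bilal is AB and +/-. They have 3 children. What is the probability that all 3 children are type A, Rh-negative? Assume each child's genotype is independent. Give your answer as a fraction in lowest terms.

1/4096

ABO cross BO × AB → 1/4 A, 1/2 B, 1/4 AB.
Rh cross +/- × +/- → 3/4 Rh+, 1/4 Rh-; so P(type A, Rh-negative) = 1/4 × 1/4 = 1/16 per child.
All 3 independent: (1/16)^3 = 1/4096.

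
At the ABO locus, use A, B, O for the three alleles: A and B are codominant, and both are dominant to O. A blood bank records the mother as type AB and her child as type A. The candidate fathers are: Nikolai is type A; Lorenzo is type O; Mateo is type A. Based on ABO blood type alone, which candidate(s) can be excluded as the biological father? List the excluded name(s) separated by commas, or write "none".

none

A candidate is excluded only if no genotype consistent with his phenotype could produce a type A child with a type AB mother.
Every candidate has at least one consistent genotype combination, so none can be excluded.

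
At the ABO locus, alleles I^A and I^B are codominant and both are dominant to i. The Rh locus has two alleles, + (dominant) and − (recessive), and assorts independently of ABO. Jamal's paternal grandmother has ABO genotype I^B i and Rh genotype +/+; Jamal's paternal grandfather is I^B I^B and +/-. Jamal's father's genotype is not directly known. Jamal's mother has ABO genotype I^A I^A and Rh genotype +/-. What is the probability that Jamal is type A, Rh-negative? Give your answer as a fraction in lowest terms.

1/32

Jamal's father's ABO genotype from I^B i × I^B I^B: 1/2 I^B I^B, 1/2 I^B i.
Crossing each possibility with the mother I^A I^A and summing P(type A): 1/2·0 + 1/2·1/2 = 1/4.
Similarly for Rh via the father's Rh distribution: P(Rh-) = 1/8.
Independent loci: 1/4 × 1/8 = 1/32.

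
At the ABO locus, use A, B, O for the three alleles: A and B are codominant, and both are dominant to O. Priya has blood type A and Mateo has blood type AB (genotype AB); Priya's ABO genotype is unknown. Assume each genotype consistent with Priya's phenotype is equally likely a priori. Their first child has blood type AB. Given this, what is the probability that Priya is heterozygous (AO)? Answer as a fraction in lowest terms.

1/3

Possible genotypes: Priya ∈ {AA, AO}; Mateo ∈ {AB}.
Weight each parental genotype pair by prior × P(type-AB child):
  AA × AB: posterior weight 2/3.
  AO × AB: posterior weight 1/3.
Sum the posterior weight over pairs where Priya is AO: 1/3.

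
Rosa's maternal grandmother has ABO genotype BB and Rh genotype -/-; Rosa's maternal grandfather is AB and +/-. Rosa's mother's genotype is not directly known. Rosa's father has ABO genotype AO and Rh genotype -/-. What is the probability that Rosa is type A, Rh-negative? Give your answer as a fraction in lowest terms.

Rosa's mother's ABO genotype from BB × AB: 1/2 AB, 1/2 BB.
Crossing each possibility with the father AO and summing P(type A): 1/2·1/2 + 1/2·0 = 1/4.
Similarly for Rh via the mother's Rh distribution: P(Rh-) = 3/4.
Independent loci: 1/4 × 3/4 = 3/16.

3/16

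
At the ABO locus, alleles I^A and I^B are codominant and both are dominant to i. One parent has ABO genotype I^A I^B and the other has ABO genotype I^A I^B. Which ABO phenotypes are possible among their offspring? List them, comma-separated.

Gametes from I^A I^B × I^A I^B give offspring ABO genotypes I^A I^A, I^A I^B, I^B I^B, i.e. phenotypes A, B, AB.

A, B, AB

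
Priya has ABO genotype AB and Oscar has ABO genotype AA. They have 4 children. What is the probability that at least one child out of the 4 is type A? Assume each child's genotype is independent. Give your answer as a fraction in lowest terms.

ABO cross AB × AA → 1/2 A, 1/2 AB.
So P(type A) = 1/2 per child.
P(none) = (1/2)^4 = 1/16; P(at least one) = 1 − 1/16 = 15/16.

15/16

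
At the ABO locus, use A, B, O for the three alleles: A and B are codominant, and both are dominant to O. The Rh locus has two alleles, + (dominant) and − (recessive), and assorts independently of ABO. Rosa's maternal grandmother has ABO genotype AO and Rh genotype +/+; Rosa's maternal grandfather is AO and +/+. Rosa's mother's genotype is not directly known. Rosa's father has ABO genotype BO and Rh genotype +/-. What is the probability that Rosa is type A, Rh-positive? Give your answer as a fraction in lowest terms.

1/4

Rosa's mother's ABO genotype from AO × AO: 1/4 AA, 1/2 AO, 1/4 OO.
Crossing each possibility with the father BO and summing P(type A): 1/4·1/2 + 1/2·1/4 + 1/4·0 = 1/4.
Similarly for Rh via the mother's Rh distribution: P(Rh+) = 1.
Independent loci: 1/4 × 1 = 1/4.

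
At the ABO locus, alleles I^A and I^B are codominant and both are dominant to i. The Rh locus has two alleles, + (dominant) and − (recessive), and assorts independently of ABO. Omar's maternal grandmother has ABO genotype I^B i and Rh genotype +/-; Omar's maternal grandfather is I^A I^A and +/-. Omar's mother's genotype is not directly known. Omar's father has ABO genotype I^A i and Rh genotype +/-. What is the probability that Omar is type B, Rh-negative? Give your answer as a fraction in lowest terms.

1/32

Omar's mother's ABO genotype from I^B i × I^A I^A: 1/2 I^A I^B, 1/2 I^A i.
Crossing each possibility with the father I^A i and summing P(type B): 1/2·1/4 + 1/2·0 = 1/8.
Similarly for Rh via the mother's Rh distribution: P(Rh-) = 1/4.
Independent loci: 1/8 × 1/4 = 1/32.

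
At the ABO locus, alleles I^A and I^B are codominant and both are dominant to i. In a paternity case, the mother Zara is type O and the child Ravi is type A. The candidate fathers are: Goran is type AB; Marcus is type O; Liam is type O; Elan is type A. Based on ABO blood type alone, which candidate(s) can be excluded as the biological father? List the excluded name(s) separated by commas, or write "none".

Marcus, Liam

A candidate is excluded only if no genotype consistent with his phenotype could produce a type A child with a type O mother.
Marcus (type O): no genotype consistent with that phenotype can produce a type-A child with a type-O mother.
Liam (type O): no genotype consistent with that phenotype can produce a type-A child with a type-O mother.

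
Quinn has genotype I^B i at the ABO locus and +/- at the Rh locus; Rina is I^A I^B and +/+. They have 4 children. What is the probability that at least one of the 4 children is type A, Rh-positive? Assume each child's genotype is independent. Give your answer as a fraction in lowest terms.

175/256

ABO cross I^B i × I^A I^B → 1/4 A, 1/2 B, 1/4 AB.
Rh cross +/- × +/+ → 1 Rh+; so P(type A, Rh-positive) = 1/4 × 1 = 1/4 per child.
P(none) = (3/4)^4 = 81/256; P(at least one) = 1 − 81/256 = 175/256.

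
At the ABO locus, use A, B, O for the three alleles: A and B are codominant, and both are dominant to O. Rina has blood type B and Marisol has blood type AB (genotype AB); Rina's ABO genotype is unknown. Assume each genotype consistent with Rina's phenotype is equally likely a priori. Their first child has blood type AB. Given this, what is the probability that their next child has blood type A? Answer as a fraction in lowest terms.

1/12

Possible genotypes: Rina ∈ {BB, BO}; Marisol ∈ {AB}.
Weight each parental genotype pair by prior × P(type-AB child):
  BB × AB: posterior weight 2/3; P(next child type A) = 0.
  BO × AB: posterior weight 1/3; P(next child type A) = 1/4.
Weighted sum = 1/12.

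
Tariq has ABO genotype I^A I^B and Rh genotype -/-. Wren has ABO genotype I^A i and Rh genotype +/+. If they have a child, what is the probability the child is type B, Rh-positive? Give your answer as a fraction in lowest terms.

ABO cross I^A I^B × I^A i → offspring phenotypes: 1/2 A, 1/4 B, 1/4 AB.
Rh cross -/- × +/+ → 1 Rh+.
Independent loci: P(type B, Rh-positive) = 1/4 × 1 = 1/4.

1/4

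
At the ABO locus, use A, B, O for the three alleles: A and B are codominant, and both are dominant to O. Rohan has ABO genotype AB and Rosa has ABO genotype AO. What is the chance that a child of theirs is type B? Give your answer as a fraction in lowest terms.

ABO cross AB × AO → offspring phenotypes: 1/2 A, 1/4 B, 1/4 AB.
So P(type B) = 1/4.

1/4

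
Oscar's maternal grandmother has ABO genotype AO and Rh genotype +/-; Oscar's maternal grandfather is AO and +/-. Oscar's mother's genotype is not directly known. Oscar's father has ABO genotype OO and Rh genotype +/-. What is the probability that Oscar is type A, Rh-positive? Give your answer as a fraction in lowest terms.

Oscar's mother's ABO genotype from AO × AO: 1/4 AA, 1/2 AO, 1/4 OO.
Crossing each possibility with the father OO and summing P(type A): 1/4·1 + 1/2·1/2 + 1/4·0 = 1/2.
Similarly for Rh via the mother's Rh distribution: P(Rh+) = 3/4.
Independent loci: 1/2 × 3/4 = 3/8.

3/8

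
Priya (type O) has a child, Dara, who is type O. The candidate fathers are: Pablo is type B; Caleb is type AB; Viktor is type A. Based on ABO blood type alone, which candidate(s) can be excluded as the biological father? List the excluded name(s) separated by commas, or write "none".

A candidate is excluded only if no genotype consistent with his phenotype could produce a type O child with a type O mother.
Caleb (type AB): no genotype consistent with that phenotype can produce a type-O child with a type-O mother.

Caleb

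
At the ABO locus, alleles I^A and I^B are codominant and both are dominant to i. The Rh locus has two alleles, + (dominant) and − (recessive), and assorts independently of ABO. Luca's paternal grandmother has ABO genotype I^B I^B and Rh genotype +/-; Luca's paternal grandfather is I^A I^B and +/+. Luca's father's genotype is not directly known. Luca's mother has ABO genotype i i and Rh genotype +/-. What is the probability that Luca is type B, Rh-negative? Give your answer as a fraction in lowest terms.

3/32

Luca's father's ABO genotype from I^B I^B × I^A I^B: 1/2 I^A I^B, 1/2 I^B I^B.
Crossing each possibility with the mother i i and summing P(type B): 1/2·1/2 + 1/2·1 = 3/4.
Similarly for Rh via the father's Rh distribution: P(Rh-) = 1/8.
Independent loci: 3/4 × 1/8 = 3/32.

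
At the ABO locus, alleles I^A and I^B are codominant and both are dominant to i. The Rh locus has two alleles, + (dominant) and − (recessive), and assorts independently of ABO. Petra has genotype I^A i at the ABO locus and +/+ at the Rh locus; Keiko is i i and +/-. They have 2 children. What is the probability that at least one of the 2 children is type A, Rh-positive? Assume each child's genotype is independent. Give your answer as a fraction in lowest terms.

3/4

ABO cross I^A i × i i → 1/2 O, 1/2 A.
Rh cross +/+ × +/- → 1 Rh+; so P(type A, Rh-positive) = 1/2 × 1 = 1/2 per child.
P(none) = (1/2)^2 = 1/4; P(at least one) = 1 − 1/4 = 3/4.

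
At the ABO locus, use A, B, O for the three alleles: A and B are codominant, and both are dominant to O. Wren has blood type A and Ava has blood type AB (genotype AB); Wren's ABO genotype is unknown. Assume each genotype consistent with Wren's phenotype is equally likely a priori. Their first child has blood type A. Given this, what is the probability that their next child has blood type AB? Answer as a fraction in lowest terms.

Possible genotypes: Wren ∈ {AA, AO}; Ava ∈ {AB}.
Weight each parental genotype pair by prior × P(type-A child):
  AA × AB: posterior weight 1/2; P(next child type AB) = 1/2.
  AO × AB: posterior weight 1/2; P(next child type AB) = 1/4.
Weighted sum = 3/8.

3/8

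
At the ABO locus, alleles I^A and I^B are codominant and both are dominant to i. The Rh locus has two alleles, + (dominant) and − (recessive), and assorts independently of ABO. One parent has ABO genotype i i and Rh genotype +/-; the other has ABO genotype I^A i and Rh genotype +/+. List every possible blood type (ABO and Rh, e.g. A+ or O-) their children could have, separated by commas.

Gametes from i i × I^A i give offspring ABO genotypes I^A i, i i, i.e. phenotypes O, A.
Rh cross +/- × +/+ → phenotypes Rh+.
Combining independently: O+, A+.

O+, A+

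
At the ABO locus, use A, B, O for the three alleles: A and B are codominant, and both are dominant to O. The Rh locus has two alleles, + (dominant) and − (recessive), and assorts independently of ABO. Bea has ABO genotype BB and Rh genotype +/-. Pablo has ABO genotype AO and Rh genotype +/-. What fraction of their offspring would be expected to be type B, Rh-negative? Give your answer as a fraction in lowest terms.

ABO cross BB × AO → offspring phenotypes: 1/2 B, 1/2 AB.
Rh cross +/- × +/- → 3/4 Rh+, 1/4 Rh-.
Independent loci: P(type B, Rh-negative) = 1/2 × 1/4 = 1/8.

1/8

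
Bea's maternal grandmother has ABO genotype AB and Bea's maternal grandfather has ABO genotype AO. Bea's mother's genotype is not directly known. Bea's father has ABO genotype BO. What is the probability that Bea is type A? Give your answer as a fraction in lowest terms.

1/4

Bea's mother's ABO genotype from AB × AO: 1/4 AA, 1/4 AB, 1/4 AO, 1/4 BO.
Crossing each possibility with the father BO and summing P(type A): 1/4·1/2 + 1/4·1/4 + 1/4·1/4 + 1/4·0 = 1/4.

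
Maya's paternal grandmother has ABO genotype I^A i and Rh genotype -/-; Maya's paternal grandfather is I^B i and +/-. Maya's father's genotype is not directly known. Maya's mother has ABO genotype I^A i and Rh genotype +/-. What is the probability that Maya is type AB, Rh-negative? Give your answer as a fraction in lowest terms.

Maya's father's ABO genotype from I^A i × I^B i: 1/4 I^A I^B, 1/4 I^A i, 1/4 I^B i, 1/4 i i.
Crossing each possibility with the mother I^A i and summing P(type AB): 1/4·1/4 + 1/4·0 + 1/4·1/4 + 1/4·0 = 1/8.
Similarly for Rh via the father's Rh distribution: P(Rh-) = 3/8.
Independent loci: 1/8 × 3/8 = 3/64.

3/64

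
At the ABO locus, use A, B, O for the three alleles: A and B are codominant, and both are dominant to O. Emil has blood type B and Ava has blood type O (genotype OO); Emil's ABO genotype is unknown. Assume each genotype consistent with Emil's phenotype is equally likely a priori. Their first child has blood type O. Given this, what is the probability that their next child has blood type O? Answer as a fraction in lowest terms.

Possible genotypes: Emil ∈ {BB, BO}; Ava ∈ {OO}.
Weight each parental genotype pair by prior × P(type-O child):
  BO × OO: posterior weight 1; P(next child type O) = 1/2.
Weighted sum = 1/2.

1/2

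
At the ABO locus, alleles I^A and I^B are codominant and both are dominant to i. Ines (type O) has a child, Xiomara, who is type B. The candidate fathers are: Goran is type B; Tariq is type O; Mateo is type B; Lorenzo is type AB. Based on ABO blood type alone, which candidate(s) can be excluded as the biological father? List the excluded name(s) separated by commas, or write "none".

A candidate is excluded only if no genotype consistent with his phenotype could produce a type B child with a type O mother.
Tariq (type O): no genotype consistent with that phenotype can produce a type-B child with a type-O mother.

Tariq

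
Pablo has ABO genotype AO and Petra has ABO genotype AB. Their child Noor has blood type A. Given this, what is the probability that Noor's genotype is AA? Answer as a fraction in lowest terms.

1/2

Cross AO × AB → 1/4 AA, 1/4 AB, 1/4 AO, 1/4 BO.
Type-A genotypes among offspring: AA (1/4), AO (1/4); total 1/2.
P(AA | type A) = (1/4) / (1/2) = 1/2.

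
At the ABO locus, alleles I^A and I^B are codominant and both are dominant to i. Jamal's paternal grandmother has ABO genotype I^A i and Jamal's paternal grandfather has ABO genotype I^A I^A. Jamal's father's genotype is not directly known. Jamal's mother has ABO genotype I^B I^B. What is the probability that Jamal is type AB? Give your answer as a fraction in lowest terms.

Jamal's father's ABO genotype from I^A i × I^A I^A: 1/2 I^A I^A, 1/2 I^A i.
Crossing each possibility with the mother I^B I^B and summing P(type AB): 1/2·1 + 1/2·1/2 = 3/4.

3/4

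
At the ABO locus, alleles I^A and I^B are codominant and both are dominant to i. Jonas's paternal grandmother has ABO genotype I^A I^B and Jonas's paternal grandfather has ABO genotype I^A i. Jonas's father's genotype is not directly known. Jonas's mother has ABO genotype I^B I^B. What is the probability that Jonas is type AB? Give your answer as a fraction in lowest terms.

1/2

Jonas's father's ABO genotype from I^A I^B × I^A i: 1/4 I^A I^A, 1/4 I^A I^B, 1/4 I^A i, 1/4 I^B i.
Crossing each possibility with the mother I^B I^B and summing P(type AB): 1/4·1 + 1/4·1/2 + 1/4·1/2 + 1/4·0 = 1/2.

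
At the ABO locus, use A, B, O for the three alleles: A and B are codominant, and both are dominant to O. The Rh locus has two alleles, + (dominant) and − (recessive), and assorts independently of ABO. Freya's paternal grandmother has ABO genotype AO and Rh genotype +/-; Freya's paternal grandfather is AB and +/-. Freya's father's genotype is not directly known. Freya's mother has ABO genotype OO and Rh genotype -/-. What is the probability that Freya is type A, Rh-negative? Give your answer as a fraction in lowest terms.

1/4

Freya's father's ABO genotype from AO × AB: 1/4 AA, 1/4 AB, 1/4 AO, 1/4 BO.
Crossing each possibility with the mother OO and summing P(type A): 1/4·1 + 1/4·1/2 + 1/4·1/2 + 1/4·0 = 1/2.
Similarly for Rh via the father's Rh distribution: P(Rh-) = 1/2.
Independent loci: 1/2 × 1/2 = 1/4.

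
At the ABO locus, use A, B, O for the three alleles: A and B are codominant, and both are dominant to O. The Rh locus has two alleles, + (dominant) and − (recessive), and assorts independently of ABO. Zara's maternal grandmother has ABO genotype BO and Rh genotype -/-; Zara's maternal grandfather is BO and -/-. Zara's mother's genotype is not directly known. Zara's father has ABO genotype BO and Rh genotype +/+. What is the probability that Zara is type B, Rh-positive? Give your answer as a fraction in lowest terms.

Zara's mother's ABO genotype from BO × BO: 1/4 BB, 1/2 BO, 1/4 OO.
Crossing each possibility with the father BO and summing P(type B): 1/4·1 + 1/2·3/4 + 1/4·1/2 = 3/4.
Similarly for Rh via the mother's Rh distribution: P(Rh+) = 1.
Independent loci: 3/4 × 1 = 3/4.

3/4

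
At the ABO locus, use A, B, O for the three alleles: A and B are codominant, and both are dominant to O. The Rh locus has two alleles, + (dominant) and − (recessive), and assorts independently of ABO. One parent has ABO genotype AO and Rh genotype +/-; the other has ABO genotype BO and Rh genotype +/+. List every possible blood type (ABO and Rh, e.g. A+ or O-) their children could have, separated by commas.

O+, A+, B+, AB+

Gametes from AO × BO give offspring ABO genotypes AB, AO, BO, OO, i.e. phenotypes O, A, B, AB.
Rh cross +/- × +/+ → phenotypes Rh+.
Combining independently: O+, A+, B+, AB+.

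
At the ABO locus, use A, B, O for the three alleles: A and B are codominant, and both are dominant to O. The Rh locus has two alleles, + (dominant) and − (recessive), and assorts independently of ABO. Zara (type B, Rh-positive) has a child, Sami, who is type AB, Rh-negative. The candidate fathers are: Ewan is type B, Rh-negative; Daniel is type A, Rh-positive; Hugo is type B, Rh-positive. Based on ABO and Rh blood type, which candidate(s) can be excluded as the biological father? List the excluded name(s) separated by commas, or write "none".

Ewan, Hugo

A candidate is excluded only if no genotype consistent with his phenotype could produce a type AB, Rh-negative child with a type B, Rh-positive mother.
Ewan (type B, Rh-): no genotype consistent with that phenotype can produce a type-AB Rh- child with a type-B mother.
Hugo (type B, Rh+): no genotype consistent with that phenotype can produce a type-AB Rh- child with a type-B mother.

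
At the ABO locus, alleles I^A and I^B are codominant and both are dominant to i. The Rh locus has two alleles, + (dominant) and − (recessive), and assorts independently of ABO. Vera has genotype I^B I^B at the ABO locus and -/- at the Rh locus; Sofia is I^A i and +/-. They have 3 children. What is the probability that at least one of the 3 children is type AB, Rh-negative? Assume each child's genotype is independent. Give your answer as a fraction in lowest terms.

ABO cross I^B I^B × I^A i → 1/2 B, 1/2 AB.
Rh cross -/- × +/- → 1/2 Rh+, 1/2 Rh-; so P(type AB, Rh-negative) = 1/2 × 1/2 = 1/4 per child.
P(none) = (3/4)^3 = 27/64; P(at least one) = 1 − 27/64 = 37/64.

37/64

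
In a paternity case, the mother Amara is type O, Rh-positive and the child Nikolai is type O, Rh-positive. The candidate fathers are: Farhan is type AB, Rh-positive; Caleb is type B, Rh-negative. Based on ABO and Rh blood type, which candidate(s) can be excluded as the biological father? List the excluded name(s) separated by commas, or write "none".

A candidate is excluded only if no genotype consistent with his phenotype could produce a type O, Rh-positive child with a type O, Rh-positive mother.
Farhan (type AB, Rh+): no genotype consistent with that phenotype can produce a type-O Rh+ child with a type-O mother.

Farhan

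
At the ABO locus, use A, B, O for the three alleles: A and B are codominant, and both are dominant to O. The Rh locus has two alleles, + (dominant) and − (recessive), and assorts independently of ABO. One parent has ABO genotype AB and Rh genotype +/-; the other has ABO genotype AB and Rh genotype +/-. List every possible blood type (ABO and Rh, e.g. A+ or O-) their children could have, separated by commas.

A+, A-, B+, B-, AB+, AB-

Gametes from AB × AB give offspring ABO genotypes AA, AB, BB, i.e. phenotypes A, B, AB.
Rh cross +/- × +/- → phenotypes Rh+, Rh-.
Combining independently: A+, A-, B+, B-, AB+, AB-.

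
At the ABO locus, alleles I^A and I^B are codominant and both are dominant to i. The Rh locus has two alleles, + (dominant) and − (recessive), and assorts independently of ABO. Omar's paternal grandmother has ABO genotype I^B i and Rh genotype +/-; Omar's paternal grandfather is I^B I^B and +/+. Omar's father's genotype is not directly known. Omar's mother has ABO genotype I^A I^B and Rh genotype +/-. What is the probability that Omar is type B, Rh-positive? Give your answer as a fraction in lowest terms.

Omar's father's ABO genotype from I^B i × I^B I^B: 1/2 I^B I^B, 1/2 I^B i.
Crossing each possibility with the mother I^A I^B and summing P(type B): 1/2·1/2 + 1/2·1/2 = 1/2.
Similarly for Rh via the father's Rh distribution: P(Rh+) = 7/8.
Independent loci: 1/2 × 7/8 = 7/16.

7/16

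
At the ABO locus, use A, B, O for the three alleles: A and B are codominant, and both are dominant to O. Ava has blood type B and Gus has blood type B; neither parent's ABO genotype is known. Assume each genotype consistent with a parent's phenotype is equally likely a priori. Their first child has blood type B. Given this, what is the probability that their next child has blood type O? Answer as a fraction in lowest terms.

1/20

Possible genotypes: Ava ∈ {BB, BO}; Gus ∈ {BB, BO}.
Weight each parental genotype pair by prior × P(type-B child):
  BB × BB: posterior weight 4/15; P(next child type O) = 0.
  BB × BO: posterior weight 4/15; P(next child type O) = 0.
  BO × BB: posterior weight 4/15; P(next child type O) = 0.
  BO × BO: posterior weight 1/5; P(next child type O) = 1/4.
Weighted sum = 1/20.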